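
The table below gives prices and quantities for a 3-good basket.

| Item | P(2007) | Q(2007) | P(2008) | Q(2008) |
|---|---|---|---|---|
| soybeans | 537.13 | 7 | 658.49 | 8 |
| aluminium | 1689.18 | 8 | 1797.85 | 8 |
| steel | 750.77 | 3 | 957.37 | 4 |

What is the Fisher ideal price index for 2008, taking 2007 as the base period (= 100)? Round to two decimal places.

112.39

Laspeyres component (base-period weights):
ΣP(2008)Q(2007) = 658.49×7 + 1797.85×8 + 957.37×3 = 4609.43 + 14382.8 + 2872.11 = 21864.34
ΣP(2007)Q(2007) = 537.13×7 + 1689.18×8 + 750.77×3 = 3759.91 + 13513.44 + 2252.31 = 19525.66
L = 21864.34 / 19525.66 × 100 = 111.9775
Paasche component (current-period weights):
ΣP(2008)Q(2008) = 658.49×8 + 1797.85×8 + 957.37×4 = 5267.92 + 14382.8 + 3829.48 = 23480.2
ΣP(2007)Q(2008) = 537.13×8 + 1689.18×8 + 750.77×4 = 4297.04 + 13513.44 + 3003.08 = 20813.56
P = 23480.2 / 20813.56 × 100 = 112.8120
Fisher = √(L × P) = √(111.9775 × 112.8120) = 112.3940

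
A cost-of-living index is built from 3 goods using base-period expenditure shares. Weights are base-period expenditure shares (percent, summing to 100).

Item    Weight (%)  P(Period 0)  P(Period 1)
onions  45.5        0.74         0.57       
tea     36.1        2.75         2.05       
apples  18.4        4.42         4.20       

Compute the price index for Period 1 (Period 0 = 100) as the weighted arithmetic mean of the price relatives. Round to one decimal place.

79.4

onions: 45.5 × (0.57/0.74) = 45.5 × 0.770270 = 35.0473
tea: 36.1 × (2.05/2.75) = 36.1 × 0.745455 = 26.9109
apples: 18.4 × (4.20/4.42) = 18.4 × 0.950226 = 17.4842
Index = Σ wᵢ·(p₁ᵢ/p₀ᵢ) = 35.0473 + 26.9109 + 17.4842 = 79.4424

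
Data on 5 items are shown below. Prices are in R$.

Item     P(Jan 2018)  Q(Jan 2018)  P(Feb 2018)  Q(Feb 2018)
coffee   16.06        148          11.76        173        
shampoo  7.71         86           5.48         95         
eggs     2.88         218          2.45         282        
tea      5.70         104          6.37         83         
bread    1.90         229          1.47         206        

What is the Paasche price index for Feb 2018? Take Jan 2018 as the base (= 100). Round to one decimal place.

78.6

Paasche price index uses current-period quantities as weights.
ΣP(Feb 2018)·Q(Feb 2018) = 11.76×173 + 5.48×95 + 2.45×282 + 6.37×83 + 1.47×206 = 2034.48 + 520.6 + 690.9 + 528.71 + 302.82 = 4077.51
ΣP(Jan 2018)·Q(Feb 2018) = 16.06×173 + 7.71×95 + 2.88×282 + 5.70×83 + 1.90×206 = 2778.38 + 732.45 + 812.16 + 473.1 + 391.4 = 5187.49
Index = 4077.51 / 5187.49 × 100 = 78.6028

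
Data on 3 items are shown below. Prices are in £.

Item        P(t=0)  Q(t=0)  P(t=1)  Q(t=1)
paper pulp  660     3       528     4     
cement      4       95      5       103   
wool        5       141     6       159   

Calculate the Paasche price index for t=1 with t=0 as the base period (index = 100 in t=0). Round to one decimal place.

Paasche price index uses current-period quantities as weights.
ΣP(t=1)·Q(t=1) = 528×4 + 5×103 + 6×159 = 2112 + 515 + 954 = 3581
ΣP(t=0)·Q(t=1) = 660×4 + 4×103 + 5×159 = 2640 + 412 + 795 = 3847
Index = 3581 / 3847 × 100 = 93.0855

93.1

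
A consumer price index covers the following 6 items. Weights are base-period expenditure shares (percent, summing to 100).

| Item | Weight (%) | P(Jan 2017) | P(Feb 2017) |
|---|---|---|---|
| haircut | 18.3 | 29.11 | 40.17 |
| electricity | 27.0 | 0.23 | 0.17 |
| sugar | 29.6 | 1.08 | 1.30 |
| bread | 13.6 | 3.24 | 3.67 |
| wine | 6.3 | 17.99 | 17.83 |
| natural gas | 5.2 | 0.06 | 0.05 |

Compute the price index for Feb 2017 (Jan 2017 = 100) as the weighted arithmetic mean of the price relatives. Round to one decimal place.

haircut: 18.3 × (40.17/29.11) = 18.3 × 1.379938 = 25.2529
electricity: 27.0 × (0.17/0.23) = 27.0 × 0.739130 = 19.9565
sugar: 29.6 × (1.30/1.08) = 29.6 × 1.203704 = 35.6296
bread: 13.6 × (3.67/3.24) = 13.6 × 1.132716 = 15.4049
wine: 6.3 × (17.83/17.99) = 6.3 × 0.991106 = 6.2440
natural gas: 5.2 × (0.05/0.06) = 5.2 × 0.833333 = 4.3333
Index = Σ wᵢ·(p₁ᵢ/p₀ᵢ) = 25.2529 + 19.9565 + 35.6296 + 15.4049 + 6.2440 + 4.3333 = 106.8213

106.8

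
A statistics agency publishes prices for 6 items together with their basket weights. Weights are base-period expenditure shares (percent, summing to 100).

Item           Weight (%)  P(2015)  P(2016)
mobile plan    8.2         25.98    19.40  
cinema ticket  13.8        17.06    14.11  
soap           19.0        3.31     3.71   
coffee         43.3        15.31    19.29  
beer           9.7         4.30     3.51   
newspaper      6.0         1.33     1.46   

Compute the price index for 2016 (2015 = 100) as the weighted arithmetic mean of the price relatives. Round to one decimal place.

mobile plan: 8.2 × (19.40/25.98) = 8.2 × 0.746728 = 6.1232
cinema ticket: 13.8 × (14.11/17.06) = 13.8 × 0.827081 = 11.4137
soap: 19.0 × (3.71/3.31) = 19.0 × 1.120846 = 21.2961
coffee: 43.3 × (19.29/15.31) = 43.3 × 1.259961 = 54.5563
beer: 9.7 × (3.51/4.30) = 9.7 × 0.816279 = 7.9179
newspaper: 6.0 × (1.46/1.33) = 6.0 × 1.097744 = 6.5865
Index = Σ wᵢ·(p₁ᵢ/p₀ᵢ) = 6.1232 + 11.4137 + 21.2961 + 54.5563 + 7.9179 + 6.5865 = 107.8936

107.9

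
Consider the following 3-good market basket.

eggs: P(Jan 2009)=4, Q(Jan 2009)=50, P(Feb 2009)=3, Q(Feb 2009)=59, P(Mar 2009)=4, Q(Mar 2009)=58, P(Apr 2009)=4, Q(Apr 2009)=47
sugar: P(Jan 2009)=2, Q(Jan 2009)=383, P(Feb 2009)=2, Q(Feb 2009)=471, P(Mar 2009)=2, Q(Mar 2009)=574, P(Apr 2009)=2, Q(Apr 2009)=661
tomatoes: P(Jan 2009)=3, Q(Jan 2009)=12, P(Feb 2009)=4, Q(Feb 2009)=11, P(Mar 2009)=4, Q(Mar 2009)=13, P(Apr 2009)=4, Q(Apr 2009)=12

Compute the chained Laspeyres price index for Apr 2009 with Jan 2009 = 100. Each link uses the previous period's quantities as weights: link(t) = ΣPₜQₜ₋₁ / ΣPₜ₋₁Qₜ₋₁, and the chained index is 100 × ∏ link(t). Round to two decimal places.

Link Jan 2009→Feb 2009:
ΣP(Feb 2009)Q(Jan 2009) = 3×50 + 2×383 + 4×12 = 150 + 766 + 48 = 964
ΣP(Jan 2009)Q(Jan 2009) = 4×50 + 2×383 + 3×12 = 200 + 766 + 36 = 1002
link = 964/1002 = 0.962076
Link Feb 2009→Mar 2009:
ΣP(Mar 2009)Q(Feb 2009) = 4×59 + 2×471 + 4×11 = 236 + 942 + 44 = 1222
ΣP(Feb 2009)Q(Feb 2009) = 3×59 + 2×471 + 4×11 = 177 + 942 + 44 = 1163
link = 1222/1163 = 1.050731
Link Mar 2009→Apr 2009:
ΣP(Apr 2009)Q(Mar 2009) = 4×58 + 2×574 + 4×13 = 232 + 1148 + 52 = 1432
ΣP(Mar 2009)Q(Mar 2009) = 4×58 + 2×574 + 4×13 = 232 + 1148 + 52 = 1432
link = 1432/1432 = 1.000000
Chained index = 100 × 0.962076 × 1.050731 × 1.000000 = 101.0883

101.09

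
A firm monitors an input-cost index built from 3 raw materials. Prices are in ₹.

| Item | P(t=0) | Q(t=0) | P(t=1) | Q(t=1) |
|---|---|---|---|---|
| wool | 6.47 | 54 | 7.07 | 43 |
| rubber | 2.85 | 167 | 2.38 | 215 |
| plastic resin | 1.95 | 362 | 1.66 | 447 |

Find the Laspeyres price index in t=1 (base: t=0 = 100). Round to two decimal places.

Laspeyres price index uses base-period quantities as weights.
ΣP(t=1)·Q(t=0) = 7.07×54 + 2.38×167 + 1.66×362 = 381.78 + 397.46 + 600.92 = 1380.16
ΣP(t=0)·Q(t=0) = 6.47×54 + 2.85×167 + 1.95×362 = 349.38 + 475.95 + 705.9 = 1531.23
Index = 1380.16 / 1531.23 × 100 = 90.1341

90.13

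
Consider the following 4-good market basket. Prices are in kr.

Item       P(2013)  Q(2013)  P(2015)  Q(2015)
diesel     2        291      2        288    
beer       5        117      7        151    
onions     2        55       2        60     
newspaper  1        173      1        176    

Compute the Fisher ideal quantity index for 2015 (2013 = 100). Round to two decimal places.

113.37

Laspeyres component (base-period weights):
ΣP(2013)Q(2015) = 2×288 + 5×151 + 2×60 + 1×176 = 576 + 755 + 120 + 176 = 1627
ΣP(2013)Q(2013) = 2×291 + 5×117 + 2×55 + 1×173 = 582 + 585 + 110 + 173 = 1450
L = 1627 / 1450 × 100 = 112.2069
Paasche component (current-period weights):
ΣP(2015)Q(2015) = 2×288 + 7×151 + 2×60 + 1×176 = 576 + 1057 + 120 + 176 = 1929
ΣP(2015)Q(2013) = 2×291 + 7×117 + 2×55 + 1×173 = 582 + 819 + 110 + 173 = 1684
P = 1929 / 1684 × 100 = 114.5487
Fisher = √(L × P) = √(112.2069 × 114.5487) = 113.3717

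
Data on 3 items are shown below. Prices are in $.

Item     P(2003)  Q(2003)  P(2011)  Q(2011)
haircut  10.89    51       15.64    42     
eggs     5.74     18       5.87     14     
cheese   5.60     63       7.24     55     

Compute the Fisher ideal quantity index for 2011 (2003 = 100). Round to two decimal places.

83.63

Laspeyres component (base-period weights):
ΣP(2003)Q(2011) = 10.89×42 + 5.74×14 + 5.60×55 = 457.38 + 80.36 + 308 = 845.74
ΣP(2003)Q(2003) = 10.89×51 + 5.74×18 + 5.60×63 = 555.39 + 103.32 + 352.8 = 1011.51
L = 845.74 / 1011.51 × 100 = 83.6116
Paasche component (current-period weights):
ΣP(2011)Q(2011) = 15.64×42 + 5.87×14 + 7.24×55 = 656.88 + 82.18 + 398.2 = 1137.26
ΣP(2011)Q(2003) = 15.64×51 + 5.87×18 + 7.24×63 = 797.64 + 105.66 + 456.12 = 1359.42
P = 1137.26 / 1359.42 × 100 = 83.6577
Fisher = √(L × P) = √(83.6116 × 83.6577) = 83.6347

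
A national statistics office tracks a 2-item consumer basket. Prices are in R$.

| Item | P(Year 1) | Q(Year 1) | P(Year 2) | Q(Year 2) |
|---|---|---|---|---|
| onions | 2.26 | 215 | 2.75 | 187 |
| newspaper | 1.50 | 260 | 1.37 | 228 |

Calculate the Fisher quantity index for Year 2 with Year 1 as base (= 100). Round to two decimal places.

87.27

Laspeyres component (base-period weights):
ΣP(Year 1)Q(Year 2) = 2.26×187 + 1.50×228 = 422.62 + 342 = 764.62
ΣP(Year 1)Q(Year 1) = 2.26×215 + 1.50×260 = 485.9 + 390 = 875.9
L = 764.62 / 875.9 × 100 = 87.2954
Paasche component (current-period weights):
ΣP(Year 2)Q(Year 2) = 2.75×187 + 1.37×228 = 514.25 + 312.36 = 826.61
ΣP(Year 2)Q(Year 1) = 2.75×215 + 1.37×260 = 591.25 + 356.2 = 947.45
P = 826.61 / 947.45 × 100 = 87.2458
Fisher = √(L × P) = √(87.2954 × 87.2458) = 87.2706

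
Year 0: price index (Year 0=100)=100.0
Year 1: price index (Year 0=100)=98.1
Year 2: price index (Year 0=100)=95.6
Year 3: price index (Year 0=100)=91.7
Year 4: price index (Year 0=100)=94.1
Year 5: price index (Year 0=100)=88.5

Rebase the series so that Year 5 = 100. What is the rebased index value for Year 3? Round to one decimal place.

Rebased(Year 3) = 91.7 / 88.5 × 100 = 103.6158

103.6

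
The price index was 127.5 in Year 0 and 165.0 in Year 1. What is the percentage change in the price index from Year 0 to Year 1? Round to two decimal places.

29.41%

Change = (165.0 − 127.5) / 127.5 × 100
       = 37.5 / 127.5 × 100 = 29.4118%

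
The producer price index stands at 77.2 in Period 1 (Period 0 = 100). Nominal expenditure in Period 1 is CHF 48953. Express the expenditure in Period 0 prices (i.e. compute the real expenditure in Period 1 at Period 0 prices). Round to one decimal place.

Real = Nominal ÷ (Index/100) = 48953 ÷ (77.2/100)
     = 48953 ÷ 0.772 = 63410.6218

63410.6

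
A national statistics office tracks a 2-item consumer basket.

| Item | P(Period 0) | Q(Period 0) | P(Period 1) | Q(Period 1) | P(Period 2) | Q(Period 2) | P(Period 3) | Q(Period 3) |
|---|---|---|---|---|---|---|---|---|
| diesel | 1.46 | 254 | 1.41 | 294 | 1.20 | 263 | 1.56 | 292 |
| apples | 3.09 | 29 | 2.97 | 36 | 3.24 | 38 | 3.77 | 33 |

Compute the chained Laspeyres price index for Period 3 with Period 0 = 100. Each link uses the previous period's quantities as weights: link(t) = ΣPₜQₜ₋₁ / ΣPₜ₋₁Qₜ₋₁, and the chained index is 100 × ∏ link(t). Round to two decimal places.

Link Period 0→Period 1:
ΣP(Period 1)Q(Period 0) = 1.41×254 + 2.97×29 = 358.14 + 86.13 = 444.27
ΣP(Period 0)Q(Period 0) = 1.46×254 + 3.09×29 = 370.84 + 89.61 = 460.45
link = 444.27/460.45 = 0.964860
Link Period 1→Period 2:
ΣP(Period 2)Q(Period 1) = 1.20×294 + 3.24×36 = 352.8 + 116.64 = 469.44
ΣP(Period 1)Q(Period 1) = 1.41×294 + 2.97×36 = 414.54 + 106.92 = 521.46
link = 469.44/521.46 = 0.900242
Link Period 2→Period 3:
ΣP(Period 3)Q(Period 2) = 1.56×263 + 3.77×38 = 410.28 + 143.26 = 553.54
ΣP(Period 2)Q(Period 2) = 1.20×263 + 3.24×38 = 315.6 + 123.12 = 438.72
link = 553.54/438.72 = 1.261716
Chained index = 100 × 0.964860 × 0.900242 × 1.261716 = 109.5936

109.59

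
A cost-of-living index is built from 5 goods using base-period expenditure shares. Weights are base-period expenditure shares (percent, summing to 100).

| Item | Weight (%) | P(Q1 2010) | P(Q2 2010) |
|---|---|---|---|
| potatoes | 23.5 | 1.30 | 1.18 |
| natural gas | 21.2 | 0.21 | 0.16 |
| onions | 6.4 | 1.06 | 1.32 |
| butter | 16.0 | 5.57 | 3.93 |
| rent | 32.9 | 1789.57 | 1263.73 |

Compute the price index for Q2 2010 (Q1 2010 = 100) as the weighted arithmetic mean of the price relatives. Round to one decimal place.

potatoes: 23.5 × (1.18/1.30) = 23.5 × 0.907692 = 21.3308
natural gas: 21.2 × (0.16/0.21) = 21.2 × 0.761905 = 16.1524
onions: 6.4 × (1.32/1.06) = 6.4 × 1.245283 = 7.9698
butter: 16.0 × (3.93/5.57) = 16.0 × 0.705566 = 11.2890
rent: 32.9 × (1263.73/1789.57) = 32.9 × 0.706164 = 23.2328
Index = Σ wᵢ·(p₁ᵢ/p₀ᵢ) = 21.3308 + 16.1524 + 7.9698 + 11.2890 + 23.2328 = 79.9748

80.0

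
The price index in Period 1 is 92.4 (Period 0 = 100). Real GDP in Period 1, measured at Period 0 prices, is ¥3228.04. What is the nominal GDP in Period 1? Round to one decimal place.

2982.7

Nominal = Real × (Index/100) = 3228.04 × (92.4/100)
        = 3228.04 × 0.924 = 2982.7090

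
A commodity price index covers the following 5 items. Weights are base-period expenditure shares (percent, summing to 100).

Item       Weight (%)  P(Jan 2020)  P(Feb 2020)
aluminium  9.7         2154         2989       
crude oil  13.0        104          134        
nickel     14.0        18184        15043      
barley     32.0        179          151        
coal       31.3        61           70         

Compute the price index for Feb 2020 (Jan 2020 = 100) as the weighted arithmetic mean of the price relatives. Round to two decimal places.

104.70

aluminium: 9.7 × (2989/2154) = 9.7 × 1.387651 = 13.4602
crude oil: 13.0 × (134/104) = 13.0 × 1.288462 = 16.7500
nickel: 14.0 × (15043/18184) = 14.0 × 0.827266 = 11.5817
barley: 32.0 × (151/179) = 32.0 × 0.843575 = 26.9944
coal: 31.3 × (70/61) = 31.3 × 1.147541 = 35.9180
Index = Σ wᵢ·(p₁ᵢ/p₀ᵢ) = 13.4602 + 16.7500 + 11.5817 + 26.9944 + 35.9180 = 104.7044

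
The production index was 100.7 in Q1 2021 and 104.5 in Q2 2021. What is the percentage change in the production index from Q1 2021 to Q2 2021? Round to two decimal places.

Change = (104.5 − 100.7) / 100.7 × 100
       = 3.8 / 100.7 × 100 = 3.7736%

3.77%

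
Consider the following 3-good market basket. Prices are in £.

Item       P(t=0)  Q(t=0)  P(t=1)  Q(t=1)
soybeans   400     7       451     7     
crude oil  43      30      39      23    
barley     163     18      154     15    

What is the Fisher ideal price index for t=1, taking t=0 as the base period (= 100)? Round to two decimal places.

101.58

Laspeyres component (base-period weights):
ΣP(t=1)Q(t=0) = 451×7 + 39×30 + 154×18 = 3157 + 1170 + 2772 = 7099
ΣP(t=0)Q(t=0) = 400×7 + 43×30 + 163×18 = 2800 + 1290 + 2934 = 7024
L = 7099 / 7024 × 100 = 101.0678
Paasche component (current-period weights):
ΣP(t=1)Q(t=1) = 451×7 + 39×23 + 154×15 = 3157 + 897 + 2310 = 6364
ΣP(t=0)Q(t=1) = 400×7 + 43×23 + 163×15 = 2800 + 989 + 2445 = 6234
P = 6364 / 6234 × 100 = 102.0853
Fisher = √(L × P) = √(101.0678 × 102.0853) = 101.5753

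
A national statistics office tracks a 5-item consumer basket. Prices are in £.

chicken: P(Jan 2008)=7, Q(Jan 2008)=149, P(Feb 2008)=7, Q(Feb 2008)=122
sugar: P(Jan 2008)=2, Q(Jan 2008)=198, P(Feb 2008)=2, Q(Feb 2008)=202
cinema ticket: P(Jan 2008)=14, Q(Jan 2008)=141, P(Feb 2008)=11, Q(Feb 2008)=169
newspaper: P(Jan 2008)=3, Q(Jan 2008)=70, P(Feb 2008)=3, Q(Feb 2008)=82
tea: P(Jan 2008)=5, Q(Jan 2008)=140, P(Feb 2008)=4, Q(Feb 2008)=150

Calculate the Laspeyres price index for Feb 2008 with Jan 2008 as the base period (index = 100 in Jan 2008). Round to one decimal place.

Laspeyres price index uses base-period quantities as weights.
ΣP(Feb 2008)·Q(Jan 2008) = 7×149 + 2×198 + 11×141 + 3×70 + 4×140 = 1043 + 396 + 1551 + 210 + 560 = 3760
ΣP(Jan 2008)·Q(Jan 2008) = 7×149 + 2×198 + 14×141 + 3×70 + 5×140 = 1043 + 396 + 1974 + 210 + 700 = 4323
Index = 3760 / 4323 × 100 = 86.9766

87.0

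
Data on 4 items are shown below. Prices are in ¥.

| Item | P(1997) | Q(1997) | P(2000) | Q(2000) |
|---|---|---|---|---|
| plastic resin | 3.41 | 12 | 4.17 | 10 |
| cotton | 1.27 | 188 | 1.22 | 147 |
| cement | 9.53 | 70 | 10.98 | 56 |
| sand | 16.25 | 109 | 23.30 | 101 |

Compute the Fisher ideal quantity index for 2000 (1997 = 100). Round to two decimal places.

88.52

Laspeyres component (base-period weights):
ΣP(1997)Q(2000) = 3.41×10 + 1.27×147 + 9.53×56 + 16.25×101 = 34.1 + 186.69 + 533.68 + 1641.25 = 2395.72
ΣP(1997)Q(1997) = 3.41×12 + 1.27×188 + 9.53×70 + 16.25×109 = 40.92 + 238.76 + 667.1 + 1771.25 = 2718.03
L = 2395.72 / 2718.03 × 100 = 88.1418
Paasche component (current-period weights):
ΣP(2000)Q(2000) = 4.17×10 + 1.22×147 + 10.98×56 + 23.30×101 = 41.7 + 179.34 + 614.88 + 2353.3 = 3189.22
ΣP(2000)Q(1997) = 4.17×12 + 1.22×188 + 10.98×70 + 23.30×109 = 50.04 + 229.36 + 768.6 + 2539.7 = 3587.7
P = 3189.22 / 3587.7 × 100 = 88.8932
Fisher = √(L × P) = √(88.1418 × 88.8932) = 88.5167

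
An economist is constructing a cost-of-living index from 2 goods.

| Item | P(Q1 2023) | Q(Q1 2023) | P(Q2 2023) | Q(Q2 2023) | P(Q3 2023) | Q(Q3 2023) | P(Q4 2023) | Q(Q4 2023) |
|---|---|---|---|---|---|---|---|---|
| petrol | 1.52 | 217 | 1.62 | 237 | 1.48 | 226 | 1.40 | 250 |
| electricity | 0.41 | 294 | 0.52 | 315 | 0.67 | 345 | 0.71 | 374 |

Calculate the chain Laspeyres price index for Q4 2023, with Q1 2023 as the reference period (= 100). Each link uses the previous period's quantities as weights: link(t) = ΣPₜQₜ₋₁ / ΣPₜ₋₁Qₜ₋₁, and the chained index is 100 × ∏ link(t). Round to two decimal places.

Link Q1 2023→Q2 2023:
ΣP(Q2 2023)Q(Q1 2023) = 1.62×217 + 0.52×294 = 351.54 + 152.88 = 504.42
ΣP(Q1 2023)Q(Q1 2023) = 1.52×217 + 0.41×294 = 329.84 + 120.54 = 450.38
link = 504.42/450.38 = 1.119988
Link Q2 2023→Q3 2023:
ΣP(Q3 2023)Q(Q2 2023) = 1.48×237 + 0.67×315 = 350.76 + 211.05 = 561.81
ΣP(Q2 2023)Q(Q2 2023) = 1.62×237 + 0.52×315 = 383.94 + 163.8 = 547.74
link = 561.81/547.74 = 1.025687
Link Q3 2023→Q4 2023:
ΣP(Q4 2023)Q(Q3 2023) = 1.40×226 + 0.71×345 = 316.4 + 244.95 = 561.35
ΣP(Q3 2023)Q(Q3 2023) = 1.48×226 + 0.67×345 = 334.48 + 231.15 = 565.63
link = 561.35/565.63 = 0.992433
Chained index = 100 × 1.119988 × 1.025687 × 0.992433 = 114.0065

114.01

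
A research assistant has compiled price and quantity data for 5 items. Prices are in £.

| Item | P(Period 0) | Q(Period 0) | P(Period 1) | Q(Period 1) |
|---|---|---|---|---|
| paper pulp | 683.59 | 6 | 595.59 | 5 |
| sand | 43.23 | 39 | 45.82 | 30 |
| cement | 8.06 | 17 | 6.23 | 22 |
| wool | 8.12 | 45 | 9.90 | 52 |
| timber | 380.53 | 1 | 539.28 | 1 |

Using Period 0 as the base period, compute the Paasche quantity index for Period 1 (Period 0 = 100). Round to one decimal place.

85.9

Paasche quantity index uses current-period prices as weights.
ΣP(Period 1)·Q(Period 1) = 595.59×5 + 45.82×30 + 6.23×22 + 9.90×52 + 539.28×1 = 2977.95 + 1374.6 + 137.06 + 514.8 + 539.28 = 5543.69
ΣP(Period 1)·Q(Period 0) = 595.59×6 + 45.82×39 + 6.23×17 + 9.90×45 + 539.28×1 = 3573.54 + 1786.98 + 105.91 + 445.5 + 539.28 = 6451.21
Index = 5543.69 / 6451.21 × 100 = 85.9326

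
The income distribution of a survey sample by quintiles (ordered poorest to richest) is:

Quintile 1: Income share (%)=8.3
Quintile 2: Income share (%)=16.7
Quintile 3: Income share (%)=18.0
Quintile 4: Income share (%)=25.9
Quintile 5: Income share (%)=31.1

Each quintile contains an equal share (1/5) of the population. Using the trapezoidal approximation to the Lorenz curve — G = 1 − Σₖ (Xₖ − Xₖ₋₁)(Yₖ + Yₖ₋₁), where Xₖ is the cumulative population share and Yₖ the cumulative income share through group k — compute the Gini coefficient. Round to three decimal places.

Cumulative income shares Yₖ: 0.0830, 0.2500, 0.4300, 0.6890, 1.0000
Σ (Xₖ−Xₖ₋₁)(Yₖ+Yₖ₋₁) = (1/5)(0.0830+0.0000) + (1/5)(0.2500+0.0830) + (1/5)(0.4300+0.2500) + (1/5)(0.6890+0.4300) + (1/5)(1.0000+0.6890)
  = 0.0166 + 0.0666 + 0.1360 + 0.2238 + 0.3378 = 0.7808
G = 1 − 0.7808 = 0.2192

0.219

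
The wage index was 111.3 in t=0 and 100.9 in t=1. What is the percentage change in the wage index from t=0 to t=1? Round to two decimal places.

-9.34%

Change = (100.9 − 111.3) / 111.3 × 100
       = -10.4 / 111.3 × 100 = -9.3441%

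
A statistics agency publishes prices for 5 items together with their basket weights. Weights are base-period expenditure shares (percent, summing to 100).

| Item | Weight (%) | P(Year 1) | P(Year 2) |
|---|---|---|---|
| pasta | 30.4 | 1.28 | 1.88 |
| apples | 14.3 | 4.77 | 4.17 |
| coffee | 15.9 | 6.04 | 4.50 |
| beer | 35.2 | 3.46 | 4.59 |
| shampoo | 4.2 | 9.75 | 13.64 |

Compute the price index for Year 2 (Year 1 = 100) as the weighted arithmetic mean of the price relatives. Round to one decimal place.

pasta: 30.4 × (1.88/1.28) = 30.4 × 1.468750 = 44.6500
apples: 14.3 × (4.17/4.77) = 14.3 × 0.874214 = 12.5013
coffee: 15.9 × (4.50/6.04) = 15.9 × 0.745033 = 11.8460
beer: 35.2 × (4.59/3.46) = 35.2 × 1.326590 = 46.6960
shampoo: 4.2 × (13.64/9.75) = 4.2 × 1.398974 = 5.8757
Index = Σ wᵢ·(p₁ᵢ/p₀ᵢ) = 44.6500 + 12.5013 + 11.8460 + 46.6960 + 5.8757 = 121.5689

121.6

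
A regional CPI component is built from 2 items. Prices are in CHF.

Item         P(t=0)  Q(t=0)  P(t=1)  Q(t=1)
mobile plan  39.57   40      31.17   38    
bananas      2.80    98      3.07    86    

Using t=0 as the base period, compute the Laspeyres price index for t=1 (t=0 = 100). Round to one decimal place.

83.3

Laspeyres price index uses base-period quantities as weights.
ΣP(t=1)·Q(t=0) = 31.17×40 + 3.07×98 = 1246.8 + 300.86 = 1547.66
ΣP(t=0)·Q(t=0) = 39.57×40 + 2.80×98 = 1582.8 + 274.4 = 1857.2
Index = 1547.66 / 1857.2 × 100 = 83.3330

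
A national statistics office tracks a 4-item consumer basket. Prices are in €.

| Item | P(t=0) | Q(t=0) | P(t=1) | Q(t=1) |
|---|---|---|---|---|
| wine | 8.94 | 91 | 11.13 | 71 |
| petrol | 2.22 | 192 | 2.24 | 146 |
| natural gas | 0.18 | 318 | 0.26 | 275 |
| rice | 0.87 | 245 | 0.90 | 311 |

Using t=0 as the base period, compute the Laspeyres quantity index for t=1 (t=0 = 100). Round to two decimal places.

84.69

Laspeyres quantity index uses base-period prices as weights.
ΣP(t=0)·Q(t=1) = 8.94×71 + 2.22×146 + 0.18×275 + 0.87×311 = 634.74 + 324.12 + 49.5 + 270.57 = 1278.93
ΣP(t=0)·Q(t=0) = 8.94×91 + 2.22×192 + 0.18×318 + 0.87×245 = 813.54 + 426.24 + 57.24 + 213.15 = 1510.17
Index = 1278.93 / 1510.17 × 100 = 84.6878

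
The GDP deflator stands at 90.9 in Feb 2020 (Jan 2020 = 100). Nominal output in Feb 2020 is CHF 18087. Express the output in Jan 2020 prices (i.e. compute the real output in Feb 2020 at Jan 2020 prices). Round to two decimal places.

19897.69

Real = Nominal ÷ (Index/100) = 18087 ÷ (90.9/100)
     = 18087 ÷ 0.909 = 19897.6898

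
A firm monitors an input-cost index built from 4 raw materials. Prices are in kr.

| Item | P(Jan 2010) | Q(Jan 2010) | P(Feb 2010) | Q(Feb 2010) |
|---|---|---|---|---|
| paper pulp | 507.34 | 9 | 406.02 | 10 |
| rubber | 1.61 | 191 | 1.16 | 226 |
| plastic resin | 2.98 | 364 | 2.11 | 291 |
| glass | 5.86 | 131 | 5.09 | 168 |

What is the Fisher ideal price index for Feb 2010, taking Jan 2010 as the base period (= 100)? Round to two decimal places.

Laspeyres component (base-period weights):
ΣP(Feb 2010)Q(Jan 2010) = 406.02×9 + 1.16×191 + 2.11×364 + 5.09×131 = 3654.18 + 221.56 + 768.04 + 666.79 = 5310.57
ΣP(Jan 2010)Q(Jan 2010) = 507.34×9 + 1.61×191 + 2.98×364 + 5.86×131 = 4566.06 + 307.51 + 1084.72 + 767.66 = 6725.95
L = 5310.57 / 6725.95 × 100 = 78.9564
Paasche component (current-period weights):
ΣP(Feb 2010)Q(Feb 2010) = 406.02×10 + 1.16×226 + 2.11×291 + 5.09×168 = 4060.2 + 262.16 + 614.01 + 855.12 = 5791.49
ΣP(Jan 2010)Q(Feb 2010) = 507.34×10 + 1.61×226 + 2.98×291 + 5.86×168 = 5073.4 + 363.86 + 867.18 + 984.48 = 7288.92
P = 5791.49 / 7288.92 × 100 = 79.4561
Fisher = √(L × P) = √(78.9564 × 79.4561) = 79.2059

79.21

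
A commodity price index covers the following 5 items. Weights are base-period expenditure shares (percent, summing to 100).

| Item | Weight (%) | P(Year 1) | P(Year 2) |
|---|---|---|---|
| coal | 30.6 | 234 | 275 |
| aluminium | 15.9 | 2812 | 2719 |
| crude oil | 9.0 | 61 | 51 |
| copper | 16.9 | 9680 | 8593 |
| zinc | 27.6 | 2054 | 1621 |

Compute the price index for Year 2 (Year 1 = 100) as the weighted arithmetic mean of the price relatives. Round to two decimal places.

95.64

coal: 30.6 × (275/234) = 30.6 × 1.175214 = 35.9615
aluminium: 15.9 × (2719/2812) = 15.9 × 0.966927 = 15.3741
crude oil: 9.0 × (51/61) = 9.0 × 0.836066 = 7.5246
copper: 16.9 × (8593/9680) = 16.9 × 0.887707 = 15.0022
zinc: 27.6 × (1621/2054) = 27.6 × 0.789192 = 21.7817
Index = Σ wᵢ·(p₁ᵢ/p₀ᵢ) = 35.9615 + 15.3741 + 7.5246 + 15.0022 + 21.7817 = 95.6442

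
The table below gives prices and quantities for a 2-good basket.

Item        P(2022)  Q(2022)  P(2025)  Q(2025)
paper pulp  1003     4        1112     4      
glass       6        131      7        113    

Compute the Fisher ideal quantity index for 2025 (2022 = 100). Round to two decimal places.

Laspeyres component (base-period weights):
ΣP(2022)Q(2025) = 1003×4 + 6×113 = 4012 + 678 = 4690
ΣP(2022)Q(2022) = 1003×4 + 6×131 = 4012 + 786 = 4798
L = 4690 / 4798 × 100 = 97.7491
Paasche component (current-period weights):
ΣP(2025)Q(2025) = 1112×4 + 7×113 = 4448 + 791 = 5239
ΣP(2025)Q(2022) = 1112×4 + 7×131 = 4448 + 917 = 5365
P = 5239 / 5365 × 100 = 97.6514
Fisher = √(L × P) = √(97.7491 × 97.6514) = 97.7002

97.70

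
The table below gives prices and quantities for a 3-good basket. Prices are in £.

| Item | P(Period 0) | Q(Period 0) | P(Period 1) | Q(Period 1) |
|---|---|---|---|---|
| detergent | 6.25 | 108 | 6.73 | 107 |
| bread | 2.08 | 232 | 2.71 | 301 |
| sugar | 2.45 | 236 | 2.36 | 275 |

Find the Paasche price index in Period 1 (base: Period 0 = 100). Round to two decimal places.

Paasche price index uses current-period quantities as weights.
ΣP(Period 1)·Q(Period 1) = 6.73×107 + 2.71×301 + 2.36×275 = 720.11 + 815.71 + 649 = 2184.82
ΣP(Period 0)·Q(Period 1) = 6.25×107 + 2.08×301 + 2.45×275 = 668.75 + 626.08 + 673.75 = 1968.58
Index = 2184.82 / 1968.58 × 100 = 110.9846

110.98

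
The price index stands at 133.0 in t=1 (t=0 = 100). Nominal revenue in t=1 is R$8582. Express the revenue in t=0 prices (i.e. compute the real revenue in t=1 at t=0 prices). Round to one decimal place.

Real = Nominal ÷ (Index/100) = 8582 ÷ (133.0/100)
     = 8582 ÷ 1.330 = 6452.6316

6452.6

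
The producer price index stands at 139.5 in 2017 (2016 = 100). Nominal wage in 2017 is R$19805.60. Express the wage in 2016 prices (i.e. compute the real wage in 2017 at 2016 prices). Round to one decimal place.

14197.6

Real = Nominal ÷ (Index/100) = 19805.60 ÷ (139.5/100)
     = 19805.60 ÷ 1.395 = 14197.5627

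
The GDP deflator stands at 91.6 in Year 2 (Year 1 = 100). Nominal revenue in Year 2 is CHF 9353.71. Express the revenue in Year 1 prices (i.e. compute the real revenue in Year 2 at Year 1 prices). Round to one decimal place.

10211.5

Real = Nominal ÷ (Index/100) = 9353.71 ÷ (91.6/100)
     = 9353.71 ÷ 0.916 = 10211.4738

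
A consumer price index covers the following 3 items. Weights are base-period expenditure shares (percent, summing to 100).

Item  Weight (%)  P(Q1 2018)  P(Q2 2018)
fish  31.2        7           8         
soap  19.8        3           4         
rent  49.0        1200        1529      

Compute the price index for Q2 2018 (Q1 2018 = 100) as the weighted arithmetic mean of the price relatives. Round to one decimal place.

124.5

fish: 31.2 × (8/7) = 31.2 × 1.142857 = 35.6571
soap: 19.8 × (4/3) = 19.8 × 1.333333 = 26.4000
rent: 49.0 × (1529/1200) = 49.0 × 1.274167 = 62.4342
Index = Σ wᵢ·(p₁ᵢ/p₀ᵢ) = 35.6571 + 26.4000 + 62.4342 = 124.4913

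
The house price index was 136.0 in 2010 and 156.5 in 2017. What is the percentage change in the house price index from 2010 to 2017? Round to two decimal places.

Change = (156.5 − 136.0) / 136.0 × 100
       = 20.5 / 136.0 × 100 = 15.0735%

15.07%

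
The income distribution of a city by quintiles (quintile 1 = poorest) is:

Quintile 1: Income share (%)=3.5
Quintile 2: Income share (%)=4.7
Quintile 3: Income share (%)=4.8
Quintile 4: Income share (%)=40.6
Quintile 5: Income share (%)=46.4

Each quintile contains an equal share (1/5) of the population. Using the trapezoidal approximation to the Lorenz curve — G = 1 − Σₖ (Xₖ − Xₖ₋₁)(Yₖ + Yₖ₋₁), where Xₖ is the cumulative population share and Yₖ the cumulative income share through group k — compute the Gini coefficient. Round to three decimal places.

0.487

Cumulative income shares Yₖ: 0.0350, 0.0820, 0.1300, 0.5360, 1.0000
Σ (Xₖ−Xₖ₋₁)(Yₖ+Yₖ₋₁) = (1/5)(0.0350+0.0000) + (1/5)(0.0820+0.0350) + (1/5)(0.1300+0.0820) + (1/5)(0.5360+0.1300) + (1/5)(1.0000+0.5360)
  = 0.0070 + 0.0234 + 0.0424 + 0.1332 + 0.3072 = 0.5132
G = 1 − 0.5132 = 0.4868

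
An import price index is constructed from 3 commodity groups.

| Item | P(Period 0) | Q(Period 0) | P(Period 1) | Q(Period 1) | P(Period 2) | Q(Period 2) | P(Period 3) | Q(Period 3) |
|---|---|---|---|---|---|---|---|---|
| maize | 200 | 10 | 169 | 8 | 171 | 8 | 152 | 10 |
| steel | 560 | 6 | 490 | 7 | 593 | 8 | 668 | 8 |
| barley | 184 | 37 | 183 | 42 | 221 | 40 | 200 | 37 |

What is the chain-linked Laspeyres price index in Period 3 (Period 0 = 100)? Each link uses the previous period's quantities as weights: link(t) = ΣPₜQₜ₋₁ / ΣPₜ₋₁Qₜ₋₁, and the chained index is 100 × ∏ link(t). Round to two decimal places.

Link Period 0→Period 1:
ΣP(Period 1)Q(Period 0) = 169×10 + 490×6 + 183×37 = 1690 + 2940 + 6771 = 11401
ΣP(Period 0)Q(Period 0) = 200×10 + 560×6 + 184×37 = 2000 + 3360 + 6808 = 12168
link = 11401/12168 = 0.936966
Link Period 1→Period 2:
ΣP(Period 2)Q(Period 1) = 171×8 + 593×7 + 221×42 = 1368 + 4151 + 9282 = 14801
ΣP(Period 1)Q(Period 1) = 169×8 + 490×7 + 183×42 = 1352 + 3430 + 7686 = 12468
link = 14801/12468 = 1.187119
Link Period 2→Period 3:
ΣP(Period 3)Q(Period 2) = 152×8 + 668×8 + 200×40 = 1216 + 5344 + 8000 = 14560
ΣP(Period 2)Q(Period 2) = 171×8 + 593×8 + 221×40 = 1368 + 4744 + 8840 = 14952
link = 14560/14952 = 0.973783
Chained index = 100 × 0.936966 × 1.187119 × 0.973783 = 108.3129

108.31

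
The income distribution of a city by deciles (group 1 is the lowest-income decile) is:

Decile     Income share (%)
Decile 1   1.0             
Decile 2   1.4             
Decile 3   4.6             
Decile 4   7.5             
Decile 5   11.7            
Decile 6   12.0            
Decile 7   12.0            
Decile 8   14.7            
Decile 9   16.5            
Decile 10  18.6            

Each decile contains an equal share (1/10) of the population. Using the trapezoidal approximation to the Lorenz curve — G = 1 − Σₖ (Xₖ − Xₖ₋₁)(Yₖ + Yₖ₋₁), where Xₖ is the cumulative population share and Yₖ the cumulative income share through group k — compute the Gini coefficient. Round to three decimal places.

Cumulative income shares Yₖ: 0.0100, 0.0240, 0.0700, 0.1450, 0.2620, 0.3820, 0.5020, 0.6490, 0.8140, 1.0000
Σ (Xₖ−Xₖ₋₁)(Yₖ+Yₖ₋₁) = (1/10)(0.0100+0.0000) + (1/10)(0.0240+0.0100) + (1/10)(0.0700+0.0240) + (1/10)(0.1450+0.0700) + (1/10)(0.2620+0.1450) + (1/10)(0.3820+0.2620) + (1/10)(0.5020+0.3820) + (1/10)(0.6490+0.5020) + (1/10)(0.8140+0.6490) + (1/10)(1.0000+0.8140)
  = 0.0010 + 0.0034 + 0.0094 + 0.0215 + 0.0407 + 0.0644 + 0.0884 + 0.1151 + 0.1463 + 0.1814 = 0.6716
G = 1 − 0.6716 = 0.3284

0.328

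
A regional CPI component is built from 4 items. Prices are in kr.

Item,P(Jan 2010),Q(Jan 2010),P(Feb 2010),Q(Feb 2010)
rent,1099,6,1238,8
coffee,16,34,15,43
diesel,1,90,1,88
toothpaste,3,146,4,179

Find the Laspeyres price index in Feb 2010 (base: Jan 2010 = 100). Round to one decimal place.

Laspeyres price index uses base-period quantities as weights.
ΣP(Feb 2010)·Q(Jan 2010) = 1238×6 + 15×34 + 1×90 + 4×146 = 7428 + 510 + 90 + 584 = 8612
ΣP(Jan 2010)·Q(Jan 2010) = 1099×6 + 16×34 + 1×90 + 3×146 = 6594 + 544 + 90 + 438 = 7666
Index = 8612 / 7666 × 100 = 112.3402

112.3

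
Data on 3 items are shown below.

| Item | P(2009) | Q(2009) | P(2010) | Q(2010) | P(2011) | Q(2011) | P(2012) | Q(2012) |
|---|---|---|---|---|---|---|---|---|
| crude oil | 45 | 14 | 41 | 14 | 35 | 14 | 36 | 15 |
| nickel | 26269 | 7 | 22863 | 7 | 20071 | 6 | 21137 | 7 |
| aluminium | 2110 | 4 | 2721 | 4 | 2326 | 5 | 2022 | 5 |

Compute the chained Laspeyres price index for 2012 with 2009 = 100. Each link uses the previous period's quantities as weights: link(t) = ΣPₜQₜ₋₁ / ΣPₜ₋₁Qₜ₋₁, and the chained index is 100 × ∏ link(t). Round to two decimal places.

Link 2009→2010:
ΣP(2010)Q(2009) = 41×14 + 22863×7 + 2721×4 = 574 + 160041 + 10884 = 171499
ΣP(2009)Q(2009) = 45×14 + 26269×7 + 2110×4 = 630 + 183883 + 8440 = 192953
link = 171499/192953 = 0.888812
Link 2010→2011:
ΣP(2011)Q(2010) = 35×14 + 20071×7 + 2326×4 = 490 + 140497 + 9304 = 150291
ΣP(2010)Q(2010) = 41×14 + 22863×7 + 2721×4 = 574 + 160041 + 10884 = 171499
link = 150291/171499 = 0.876337
Link 2011→2012:
ΣP(2012)Q(2011) = 36×14 + 21137×6 + 2022×5 = 504 + 126822 + 10110 = 137436
ΣP(2011)Q(2011) = 35×14 + 20071×6 + 2326×5 = 490 + 120426 + 11630 = 132546
link = 137436/132546 = 1.036893
Chained index = 100 × 0.888812 × 0.876337 × 1.036893 = 80.7635

80.76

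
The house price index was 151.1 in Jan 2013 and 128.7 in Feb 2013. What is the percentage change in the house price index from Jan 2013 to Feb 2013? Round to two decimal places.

Change = (128.7 − 151.1) / 151.1 × 100
       = -22.4 / 151.1 × 100 = -14.8246%

-14.82%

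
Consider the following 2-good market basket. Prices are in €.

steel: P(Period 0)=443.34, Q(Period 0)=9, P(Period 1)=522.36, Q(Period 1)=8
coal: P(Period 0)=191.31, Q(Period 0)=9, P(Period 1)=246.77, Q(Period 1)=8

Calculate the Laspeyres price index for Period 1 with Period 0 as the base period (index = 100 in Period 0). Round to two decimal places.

Laspeyres price index uses base-period quantities as weights.
ΣP(Period 1)·Q(Period 0) = 522.36×9 + 246.77×9 = 4701.24 + 2220.93 = 6922.17
ΣP(Period 0)·Q(Period 0) = 443.34×9 + 191.31×9 = 3990.06 + 1721.79 = 5711.85
Index = 6922.17 / 5711.85 × 100 = 121.1896

121.19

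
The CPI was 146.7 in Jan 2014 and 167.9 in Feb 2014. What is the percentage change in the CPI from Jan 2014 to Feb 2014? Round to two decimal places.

Change = (167.9 − 146.7) / 146.7 × 100
       = 21.2 / 146.7 × 100 = 14.4513%

14.45%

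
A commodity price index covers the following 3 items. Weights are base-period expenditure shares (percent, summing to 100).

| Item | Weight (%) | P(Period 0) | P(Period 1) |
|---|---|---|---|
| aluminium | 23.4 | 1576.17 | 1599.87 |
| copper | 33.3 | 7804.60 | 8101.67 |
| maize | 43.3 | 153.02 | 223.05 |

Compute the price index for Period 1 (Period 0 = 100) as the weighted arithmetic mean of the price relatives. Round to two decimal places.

aluminium: 23.4 × (1599.87/1576.17) = 23.4 × 1.015036 = 23.7519
copper: 33.3 × (8101.67/7804.60) = 33.3 × 1.038063 = 34.5675
maize: 43.3 × (223.05/153.02) = 43.3 × 1.457653 = 63.1164
Index = Σ wᵢ·(p₁ᵢ/p₀ᵢ) = 23.7519 + 34.5675 + 63.1164 = 121.4357

121.44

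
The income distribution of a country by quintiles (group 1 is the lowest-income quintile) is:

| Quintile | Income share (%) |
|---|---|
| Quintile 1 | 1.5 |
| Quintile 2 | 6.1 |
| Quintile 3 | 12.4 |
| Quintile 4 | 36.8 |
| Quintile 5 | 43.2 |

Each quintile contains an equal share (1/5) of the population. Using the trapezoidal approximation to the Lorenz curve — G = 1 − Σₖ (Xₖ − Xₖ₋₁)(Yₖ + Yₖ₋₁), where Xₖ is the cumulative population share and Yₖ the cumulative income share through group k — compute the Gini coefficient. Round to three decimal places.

0.456

Cumulative income shares Yₖ: 0.0150, 0.0760, 0.2000, 0.5680, 1.0000
Σ (Xₖ−Xₖ₋₁)(Yₖ+Yₖ₋₁) = (1/5)(0.0150+0.0000) + (1/5)(0.0760+0.0150) + (1/5)(0.2000+0.0760) + (1/5)(0.5680+0.2000) + (1/5)(1.0000+0.5680)
  = 0.0030 + 0.0182 + 0.0552 + 0.1536 + 0.3136 = 0.5436
G = 1 − 0.5436 = 0.4564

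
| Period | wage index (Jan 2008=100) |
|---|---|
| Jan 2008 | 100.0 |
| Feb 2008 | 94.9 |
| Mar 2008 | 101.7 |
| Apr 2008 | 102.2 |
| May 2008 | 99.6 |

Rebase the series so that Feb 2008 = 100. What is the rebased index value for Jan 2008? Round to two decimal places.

Rebased(Jan 2008) = 100.0 / 94.9 × 100 = 105.3741

105.37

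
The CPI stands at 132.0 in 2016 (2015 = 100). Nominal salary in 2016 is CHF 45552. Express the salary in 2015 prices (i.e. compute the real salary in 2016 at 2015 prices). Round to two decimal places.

Real = Nominal ÷ (Index/100) = 45552 ÷ (132.0/100)
     = 45552 ÷ 1.320 = 34509.0909

34509.09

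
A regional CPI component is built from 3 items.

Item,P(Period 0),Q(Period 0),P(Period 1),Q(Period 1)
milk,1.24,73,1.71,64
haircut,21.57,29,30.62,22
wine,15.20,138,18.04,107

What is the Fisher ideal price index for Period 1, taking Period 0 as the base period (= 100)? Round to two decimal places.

Laspeyres component (base-period weights):
ΣP(Period 1)Q(Period 0) = 1.71×73 + 30.62×29 + 18.04×138 = 124.83 + 887.98 + 2489.52 = 3502.33
ΣP(Period 0)Q(Period 0) = 1.24×73 + 21.57×29 + 15.20×138 = 90.52 + 625.53 + 2097.6 = 2813.65
L = 3502.33 / 2813.65 × 100 = 124.4764
Paasche component (current-period weights):
ΣP(Period 1)Q(Period 1) = 1.71×64 + 30.62×22 + 18.04×107 = 109.44 + 673.64 + 1930.28 = 2713.36
ΣP(Period 0)Q(Period 1) = 1.24×64 + 21.57×22 + 15.20×107 = 79.36 + 474.54 + 1626.4 = 2180.3
P = 2713.36 / 2180.3 × 100 = 124.4489
Fisher = √(L × P) = √(124.4764 × 124.4489) = 124.4627

124.46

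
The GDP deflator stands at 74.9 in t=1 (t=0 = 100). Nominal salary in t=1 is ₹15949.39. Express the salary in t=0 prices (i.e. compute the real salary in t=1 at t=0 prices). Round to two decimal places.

21294.25

Real = Nominal ÷ (Index/100) = 15949.39 ÷ (74.9/100)
     = 15949.39 ÷ 0.749 = 21294.2457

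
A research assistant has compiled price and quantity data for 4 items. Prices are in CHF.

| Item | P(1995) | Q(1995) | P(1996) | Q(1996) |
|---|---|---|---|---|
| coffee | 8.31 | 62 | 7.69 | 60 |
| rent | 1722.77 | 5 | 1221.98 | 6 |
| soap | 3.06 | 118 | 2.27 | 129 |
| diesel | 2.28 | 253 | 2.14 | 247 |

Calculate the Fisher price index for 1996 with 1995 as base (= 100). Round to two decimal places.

Laspeyres component (base-period weights):
ΣP(1996)Q(1995) = 7.69×62 + 1221.98×5 + 2.27×118 + 2.14×253 = 476.78 + 6109.9 + 267.86 + 541.42 = 7395.96
ΣP(1995)Q(1995) = 8.31×62 + 1722.77×5 + 3.06×118 + 2.28×253 = 515.22 + 8613.85 + 361.08 + 576.84 = 10066.99
L = 7395.96 / 10066.99 × 100 = 73.4674
Paasche component (current-period weights):
ΣP(1996)Q(1996) = 7.69×60 + 1221.98×6 + 2.27×129 + 2.14×247 = 461.4 + 7331.88 + 292.83 + 528.58 = 8614.69
ΣP(1995)Q(1996) = 8.31×60 + 1722.77×6 + 3.06×129 + 2.28×247 = 498.6 + 10336.62 + 394.74 + 563.16 = 11793.12
P = 8614.69 / 11793.12 × 100 = 73.0484
Fisher = √(L × P) = √(73.4674 × 73.0484) = 73.2576

73.26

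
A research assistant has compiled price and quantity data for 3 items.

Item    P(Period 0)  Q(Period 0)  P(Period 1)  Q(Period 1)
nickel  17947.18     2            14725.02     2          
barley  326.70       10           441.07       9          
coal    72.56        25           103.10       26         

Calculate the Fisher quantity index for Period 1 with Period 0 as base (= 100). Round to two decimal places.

Laspeyres component (base-period weights):
ΣP(Period 0)Q(Period 1) = 17947.18×2 + 326.70×9 + 72.56×26 = 35894.36 + 2940.3 + 1886.56 = 40721.22
ΣP(Period 0)Q(Period 0) = 17947.18×2 + 326.70×10 + 72.56×25 = 35894.36 + 3267 + 1814 = 40975.36
L = 40721.22 / 40975.36 × 100 = 99.3798
Paasche component (current-period weights):
ΣP(Period 1)Q(Period 1) = 14725.02×2 + 441.07×9 + 103.10×26 = 29450.04 + 3969.63 + 2680.6 = 36100.27
ΣP(Period 1)Q(Period 0) = 14725.02×2 + 441.07×10 + 103.10×25 = 29450.04 + 4410.7 + 2577.5 = 36438.24
P = 36100.27 / 36438.24 × 100 = 99.0725
Fisher = √(L × P) = √(99.3798 × 99.0725) = 99.2260

99.23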